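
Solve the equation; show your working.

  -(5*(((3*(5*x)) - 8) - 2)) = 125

Step 1. [-(5*(((3*(5*x)) - 8) - 2)) = 125] leading − — multiply by −1. So neg: 5*(((3*(5*x)) - 8) - 2) = -125.
Step 2. [5*(((3*(5*x)) - 8) - 2) = -125] divide by the outer 5 ⇒ div: ((3*(5*x)) - 8) - 2 = -25.
Step 3. [((3*(5*x)) - 8) - 2 = -25] -2 is outermost — add 2 both sides ⇒ sub: (3*(5*x)) - 8 = -23.
Step 4. [(3*(5*x)) - 8 = -23] peel the -8: add 8 from each side ⇒ sub: 3*(5*x) = -15.
Step 5. [3*(5*x) = -15] leading coefficient 3: divide by 3 ⇒ div: 5*x = -5.
Step 6. [5*x = -5] 5 out front; divide by 5. So div: x = -1.

Answer: x ∈ {-1}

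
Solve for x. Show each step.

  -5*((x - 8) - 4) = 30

Step 1. [-5*((x - 8) - 4) = 30] leading coefficient -5: divide by -5, so div: (x - 8) - 4 = -6.
Step 2. [(x - 8) - 4 = -6] the outer -4 inverts by adding 4 ⇒ sub: x - 8 = -2.
Step 3. [x - 8 = -2] -8 is outermost — add 8 both sides, so sub: x = 6.

Answer: x ∈ {6}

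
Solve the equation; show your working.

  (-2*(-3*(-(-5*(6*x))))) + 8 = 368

Step 1. [(-2*(-3*(-(-5*(6*x))))) + 8 = 368] common factor -2 (LHS and 368) — divide through, so factor: (-3*(-(-5*(6*x)))) - 4 = -184.
Step 2. [(-3*(-(-5*(6*x)))) - 4 = -184] the outer -4 inverts by adding 4. So sub: -3*(-(-5*(6*x))) = -180.
Step 3. [-3*(-(-5*(6*x))) = -180] -3 out front; divide by -3, so div: -(-5*(6*x)) = 60.
Step 4. [-(-5*(6*x)) = 60] leading − — multiply by −1 ⇒ neg: -5*(6*x) = -60.
Step 5. [-5*(6*x) = -60] -5·(inner) — divide through by -5. So div: 6*x = 12.
Step 6. [6*x = 12] leading coefficient 6: divide by 6. So div: x = 2.

Answer: x ∈ {2}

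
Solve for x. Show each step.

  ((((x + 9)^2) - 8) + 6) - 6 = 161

Step 1. [((((x + 9)^2) - 8) + 6) - 6 = 161] 6 comes off first (add 6) ⇒ sub: (((x + 9)^2) - 8) + 6 = 167.
Step 2. [(((x + 9)^2) - 8) + 6 = 167] +6 is outermost — subtract 6 both sides. So sub: ((x + 9)^2) - 8 = 161.
Step 3. [((x + 9)^2) - 8 = 161] add 8: x sits inside (… - 8) ⇒ sub: (x + 9)^2 = 169.
Step 4. [(x + 9)^2 = 169] 169 ≥ 0, LHS is (·)² — take ±√. So sqrt: x + 9 = 13 or -13.
Step 5. [x + 9 = 13 or -13] +9 is outermost — subtract 9 both sides, so sub: x = 4 or -22.

Answer: x ∈ {-22, 4}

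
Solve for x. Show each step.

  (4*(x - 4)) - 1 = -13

Step 1. [(4*(x - 4)) - 1 = -13] peel the -1: add 1 from each side. So sub: 4*(x - 4) = -12.
Step 2. [4*(x - 4) = -12] 4·(inner) — divide through by 4 ⇒ div: x - 4 = -3.
Step 3. [x - 4 = -3] add 4: x sits inside (… - 4) ⇒ sub: x = 1.

Answer: x ∈ {1}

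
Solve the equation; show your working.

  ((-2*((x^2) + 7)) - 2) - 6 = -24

Step 1. [((-2*((x^2) + 7)) - 2) - 6 = -24] add 6: x sits inside (… - 6), so sub: (-2*((x^2) + 7)) - 2 = -18.
Step 2. [(-2*((x^2) + 7)) - 2 = -18] peel the -2: add 2 from each side ⇒ sub: -2*((x^2) + 7) = -16.
Step 3. [-2*((x^2) + 7) = -16] LHS = -2·(…); ÷-2 both sides, so div: (x^2) + 7 = 8.
Step 4. [(x^2) + 7 = 8] +7 is outermost — subtract 7 both sides. So sub: x^2 = 1.
Step 5. [x^2 = 1] √ both sides: 1 ≥ 0 gives two branches ⇒ sqrt: x = 1 or -1.

Answer: x ∈ {-1, 1}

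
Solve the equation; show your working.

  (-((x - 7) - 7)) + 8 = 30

Step 1. [(-((x - 7) - 7)) + 8 = 30] the outer +8 inverts by subtracting 8, so sub: -((x - 7) - 7) = 22.
Step 2. [-((x - 7) - 7) = 22] leading − — multiply by −1 ⇒ neg: (x - 7) - 7 = -22.
Step 3. [(x - 7) - 7 = -22] 7 comes off first (add 7), so sub: x - 7 = -15.
Step 4. [x - 7 = -15] -7 is outermost — add 7 both sides ⇒ sub: x = -8.

Answer: x ∈ {-8}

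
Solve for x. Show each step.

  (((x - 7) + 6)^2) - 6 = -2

Step 1. [(((x - 7) + 6)^2) - 6 = -2] -6 is outermost — add 6 both sides. So sub: ((x - 7) + 6)^2 = 4.
Step 2. [((x - 7) + 6)^2 = 4] √ both sides: 4 ≥ 0 gives two branches ⇒ sqrt: (x - 7) + 6 = 2 or -2.
Step 3. [(x - 7) + 6 = 2 or -2] the outer +6 inverts by subtracting 6. So sub: x - 7 = -4 or -8.
Step 4. [x - 7 = -4 or -8] the outer -7 inverts by adding 7. So sub: x = 3 or -1.

Answer: x ∈ {-1, 3}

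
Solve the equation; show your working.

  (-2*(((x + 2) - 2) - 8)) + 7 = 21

Step 1. [(-2*(((x + 2) - 2) - 8)) + 7 = 21] peel the +7: subtract 7 from each side, so sub: -2*(((x + 2) - 2) - 8) = 14.
Step 2. [-2*(((x + 2) - 2) - 8) = 14] LHS = -2·(…); ÷-2 both sides, so div: ((x + 2) - 2) - 8 = -7.
Step 3. [((x + 2) - 2) - 8 = -7] the outer -8 inverts by adding 8. So sub: (x + 2) - 2 = 1.
Step 4. [(x + 2) - 2 = 1] 2 comes off first (add 2) ⇒ sub: x + 2 = 3.
Step 5. [x + 2 = 3] the outer +2 inverts by subtracting 2, so sub: x = 1.

Answer: x ∈ {1}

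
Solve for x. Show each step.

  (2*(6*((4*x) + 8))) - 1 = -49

Step 1. [(2*(6*((4*x) + 8))) - 1 = -49] -1 is outermost — add 1 both sides, so sub: 2*(6*((4*x) + 8)) = -48.
Step 2. [2*(6*((4*x) + 8)) = -48] 2 out front; divide by 2 ⇒ div: 6*((4*x) + 8) = -24.
Step 3. [6*((4*x) + 8) = -24] LHS = 6·(…); ÷6 both sides ⇒ div: (4*x) + 8 = -4.
Step 4. [(4*x) + 8 = -4] the outer +8 inverts by subtracting 8. So sub: 4*x = -12.
Step 5. [4*x = -12] leading coefficient 4: divide by 4, so div: x = -3.

Answer: x ∈ {-3}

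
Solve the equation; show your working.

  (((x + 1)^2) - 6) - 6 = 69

Step 1. [(((x + 1)^2) - 6) - 6 = 69] 6 comes off first (add 6) ⇒ sub: ((x + 1)^2) - 6 = 75.
Step 2. [((x + 1)^2) - 6 = 75] peel the -6: add 6 from each side, so sub: (x + 1)^2 = 81.
Step 3. [(x + 1)^2 = 81] 81 ≥ 0, LHS is (·)² — take ±√, so sqrt: x + 1 = 9 or -9.
Step 4. [x + 1 = 9 or -9] 1 comes off first (subtract 1). So sub: x = 8 or -10.

Answer: x ∈ {-10, 8}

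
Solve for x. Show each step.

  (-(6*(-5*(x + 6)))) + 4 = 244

Step 1. [(-(6*(-5*(x + 6)))) + 4 = 244] the outer +4 inverts by subtracting 4, so sub: -(6*(-5*(x + 6))) = 240.
Step 2. [-(6*(-5*(x + 6))) = 240] LHS negated; negate both sides ⇒ neg: 6*(-5*(x + 6)) = -240.
Step 3. [6*(-5*(x + 6)) = -240] 6 out front; divide by 6. So div: -5*(x + 6) = -40.
Step 4. [-5*(x + 6) = -40] -5 out front; divide by -5, so div: x + 6 = 8.
Step 5. [x + 6 = 8] subtract 6: x sits inside (… + 6). So sub: x = 2.

Answer: x ∈ {2}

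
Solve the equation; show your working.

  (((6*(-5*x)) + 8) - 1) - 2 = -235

Step 1. [(((6*(-5*x)) + 8) - 1) - 2 = -235] 2 comes off first (add 2). So sub: ((6*(-5*x)) + 8) - 1 = -233.
Step 2. [((6*(-5*x)) + 8) - 1 = -233] peel the -1: add 1 from each side, so sub: (6*(-5*x)) + 8 = -232.
Step 3. [(6*(-5*x)) + 8 = -232] subtract 8: x sits inside (… + 8), so sub: 6*(-5*x) = -240.
Step 4. [6*(-5*x) = -240] 6·(inner) — divide through by 6 ⇒ div: -5*x = -40.
Step 5. [-5*x = -40] divide by the outer -5, so div: x = 8.

Answer: x ∈ {8}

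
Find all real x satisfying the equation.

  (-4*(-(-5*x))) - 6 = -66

Step 1. [(-4*(-(-5*x))) - 6 = -66] add 6: x sits inside (… - 6). So sub: -4*(-(-5*x)) = -60.
Step 2. [-4*(-(-5*x)) = -60] -4·(inner) — divide through by -4. So div: -(-5*x) = 15.
Step 3. [-(-5*x) = 15] LHS negated; negate both sides. So neg: -5*x = -15.
Step 4. [-5*x = -15] LHS = -5·(…); ÷-5 both sides, so div: x = 3.

Answer: x ∈ {3}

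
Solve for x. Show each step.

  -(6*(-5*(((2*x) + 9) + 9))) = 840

Step 1. [-(6*(-5*(((2*x) + 9) + 9))) = 840] LHS negated; negate both sides, so neg: 6*(-5*(((2*x) + 9) + 9)) = -840.
Step 2. [6*(-5*(((2*x) + 9) + 9)) = -840] 6·(inner) — divide through by 6 ⇒ div: -5*(((2*x) + 9) + 9) = -140.
Step 3. [-5*(((2*x) + 9) + 9) = -140] -5 out front; divide by -5 ⇒ div: ((2*x) + 9) + 9 = 28.
Step 4. [((2*x) + 9) + 9 = 28] 9 comes off first (subtract 9) ⇒ sub: (2*x) + 9 = 19.
Step 5. [(2*x) + 9 = 19] subtract 9: x sits inside (… + 9), so sub: 2*x = 10.
Step 6. [2*x = 10] LHS = 2·(…); ÷2 both sides. So div: x = 5.

Answer: x ∈ {5}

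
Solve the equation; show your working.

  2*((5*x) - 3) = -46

Step 1. [2*((5*x) - 3) = -46] 2 out front; divide by 2. So div: (5*x) - 3 = -23.
Step 2. [(5*x) - 3 = -23] the outer -3 inverts by adding 3 ⇒ sub: 5*x = -20.
Step 3. [5*x = -20] divide by the outer 5 ⇒ div: x = -4.

Answer: x ∈ {-4}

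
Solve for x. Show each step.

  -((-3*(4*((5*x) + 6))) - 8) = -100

Step 1. [-((-3*(4*((5*x) + 6))) - 8) = -100] flip signs both sides ⇒ neg: (-3*(4*((5*x) + 6))) - 8 = 100.
Step 2. [(-3*(4*((5*x) + 6))) - 8 = 100] add 8: x sits inside (… - 8). So sub: -3*(4*((5*x) + 6)) = 108.
Step 3. [-3*(4*((5*x) + 6)) = 108] LHS = -3·(…); ÷-3 both sides, so div: 4*((5*x) + 6) = -36.
Step 4. [4*((5*x) + 6) = -36] 4·(inner) — divide through by 4. So div: (5*x) + 6 = -9.
Step 5. [(5*x) + 6 = -9] peel the +6: subtract 6 from each side, so sub: 5*x = -15.
Step 6. [5*x = -15] 5·(inner) — divide through by 5. So div: x = -3.

Answer: x ∈ {-3}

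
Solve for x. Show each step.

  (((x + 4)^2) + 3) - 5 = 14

Step 1. [(((x + 4)^2) + 3) - 5 = 14] 5 comes off first (add 5) ⇒ sub: ((x + 4)^2) + 3 = 19.
Step 2. [((x + 4)^2) + 3 = 19] the outer +3 inverts by subtracting 3 ⇒ sub: (x + 4)^2 = 16.
Step 3. [(x + 4)^2 = 16] 16 ≥ 0, LHS is (·)² — take ±√ ⇒ sqrt: x + 4 = 4 or -4.
Step 4. [x + 4 = 4 or -4] subtract 4: x sits inside (… + 4). So sub: x = 0 or -8.

Answer: x ∈ {-8, 0}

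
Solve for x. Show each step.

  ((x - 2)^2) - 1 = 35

Step 1. [((x - 2)^2) - 1 = 35] 1 comes off first (add 1) ⇒ sub: (x - 2)^2 = 36.
Step 2. [(x - 2)^2 = 36] LHS squared, RHS 36 ≥ 0: apply √ (±). So sqrt: x - 2 = 6 or -6.
Step 3. [x - 2 = 6 or -6] -2 is outermost — add 2 both sides ⇒ sub: x = 8 or -4.

Answer: x ∈ {-4, 8}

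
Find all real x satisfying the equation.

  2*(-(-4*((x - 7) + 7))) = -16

Step 1. [2*(-(-4*((x - 7) + 7))) = -16] 2·(inner) — divide through by 2. So div: -(-4*((x - 7) + 7)) = -8.
Step 2. [-(-4*((x - 7) + 7)) = -8] leading − — multiply by −1 ⇒ neg: -4*((x - 7) + 7) = 8.
Step 3. [-4*((x - 7) + 7) = 8] LHS = -4·(…); ÷-4 both sides, so div: (x - 7) + 7 = -2.
Step 4. [(x - 7) + 7 = -2] subtract 7: x sits inside (… + 7) ⇒ sub: x - 7 = -9.
Step 5. [x - 7 = -9] -7 is outermost — add 7 both sides, so sub: x = -2.

Answer: x ∈ {-2}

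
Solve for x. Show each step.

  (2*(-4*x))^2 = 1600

Step 1. [(2*(-4*x))^2 = 1600] 1600 ≥ 0, LHS is (·)² — take ±√. So sqrt: 2*(-4*x) = 40 or -40.
Step 2. [2*(-4*x) = 40 or -40] LHS = 2·(…); ÷2 both sides, so div: -4*x = 20 or -20.
Step 3. [-4*x = 20 or -20] LHS = -4·(…); ÷-4 both sides ⇒ div: x = -5 or 5.

Answer: x ∈ {-5, 5}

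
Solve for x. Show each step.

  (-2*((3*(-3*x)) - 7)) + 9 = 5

Step 1. [(-2*((3*(-3*x)) - 7)) + 9 = 5] the outer +9 inverts by subtracting 9. So sub: -2*((3*(-3*x)) - 7) = -4.
Step 2. [-2*((3*(-3*x)) - 7) = -4] leading coefficient -2: divide by -2, so div: (3*(-3*x)) - 7 = 2.
Step 3. [(3*(-3*x)) - 7 = 2] 7 comes off first (add 7), so sub: 3*(-3*x) = 9.
Step 4. [3*(-3*x) = 9] 3·(inner) — divide through by 3 ⇒ div: -3*x = 3.
Step 5. [-3*x = 3] -3 out front; divide by -3 ⇒ div: x = -1.

Answer: x ∈ {-1}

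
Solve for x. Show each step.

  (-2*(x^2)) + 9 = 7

Step 1. [(-2*(x^2)) + 9 = 7] 9 comes off first (subtract 9). So sub: -2*(x^2) = -2.
Step 2. [-2*(x^2) = -2] -2 out front; divide by -2. So div: x^2 = 1.
Step 3. [x^2 = 1] √ both sides: 1 ≥ 0 gives two branches, so sqrt: x = 1 or -1.

Answer: x ∈ {-1, 1}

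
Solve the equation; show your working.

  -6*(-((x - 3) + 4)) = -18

Step 1. [-6*(-((x - 3) + 4)) = -18] -6·(inner) — divide through by -6, so div: -((x - 3) + 4) = 3.
Step 2. [-((x - 3) + 4) = 3] LHS negated; negate both sides. So neg: (x - 3) + 4 = -3.
Step 3. [(x - 3) + 4 = -3] subtract 4: x sits inside (… + 4). So sub: x - 3 = -7.
Step 4. [x - 3 = -7] add 3: x sits inside (… - 3). So sub: x = -4.

Answer: x ∈ {-4}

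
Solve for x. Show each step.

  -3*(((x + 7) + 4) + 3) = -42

Step 1. [-3*(((x + 7) + 4) + 3) = -42] divide by the outer -3. So div: ((x + 7) + 4) + 3 = 14.
Step 2. [((x + 7) + 4) + 3 = 14] +3 is outermost — subtract 3 both sides ⇒ sub: (x + 7) + 4 = 11.
Step 3. [(x + 7) + 4 = 11] 4 comes off first (subtract 4) ⇒ sub: x + 7 = 7.
Step 4. [x + 7 = 7] the outer +7 inverts by subtracting 7, so sub: x = 0.

Answer: x ∈ {0}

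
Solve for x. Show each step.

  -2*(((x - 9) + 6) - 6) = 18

Step 1. [-2*(((x - 9) + 6) - 6) = 18] -2 out front; divide by -2, so div: ((x - 9) + 6) - 6 = -9.
Step 2. [((x - 9) + 6) - 6 = -9] peel the -6: add 6 from each side ⇒ sub: (x - 9) + 6 = -3.
Step 3. [(x - 9) + 6 = -3] peel the +6: subtract 6 from each side, so sub: x - 9 = -9.
Step 4. [x - 9 = -9] the outer -9 inverts by adding 9, so sub: x = 0.

Answer: x ∈ {0}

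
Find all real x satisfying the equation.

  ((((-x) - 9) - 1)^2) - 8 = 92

Step 1. [((((-x) - 9) - 1)^2) - 8 = 92] 8 comes off first (add 8). So sub: (((-x) - 9) - 1)^2 = 100.
Step 2. [(((-x) - 9) - 1)^2 = 100] √ both sides: 100 ≥ 0 gives two branches. So sqrt: ((-x) - 9) - 1 = 10 or -10.
Step 3. [((-x) - 9) - 1 = 10 or -10] add 1: x sits inside (… - 1) ⇒ sub: (-x) - 9 = 11 or -9.
Step 4. [(-x) - 9 = 11 or -9] add 9: x sits inside (… - 9), so sub: -x = 20 or 0.
Step 5. [-x = 20 or 0] leading − — multiply by −1, so neg: x = -20 or 0.

Answer: x ∈ {-20, 0}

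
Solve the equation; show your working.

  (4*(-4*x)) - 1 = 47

Step 1. [(4*(-4*x)) - 1 = 47] 1 comes off first (add 1) ⇒ sub: 4*(-4*x) = 48.
Step 2. [4*(-4*x) = 48] 4 out front; divide by 4. So div: -4*x = 12.
Step 3. [-4*x = 12] -4 out front; divide by -4, so div: x = -3.

Answer: x ∈ {-3}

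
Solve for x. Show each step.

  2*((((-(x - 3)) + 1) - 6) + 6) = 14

Step 1. [2*((((-(x - 3)) + 1) - 6) + 6) = 14] 2·(inner) — divide through by 2 ⇒ div: (((-(x - 3)) + 1) - 6) + 6 = 7.
Step 2. [(((-(x - 3)) + 1) - 6) + 6 = 7] subtract 6: x sits inside (… + 6). So sub: ((-(x - 3)) + 1) - 6 = 1.
Step 3. [((-(x - 3)) + 1) - 6 = 1] the outer -6 inverts by adding 6. So sub: (-(x - 3)) + 1 = 7.
Step 4. [(-(x - 3)) + 1 = 7] +1 is outermost — subtract 1 both sides, so sub: -(x - 3) = 6.
Step 5. [-(x - 3) = 6] flip signs both sides. So neg: x - 3 = -6.
Step 6. [x - 3 = -6] peel the -3: add 3 from each side, so sub: x = -3.

Answer: x ∈ {-3}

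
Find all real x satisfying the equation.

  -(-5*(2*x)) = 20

Step 1. [-(-5*(2*x)) = 20] LHS negated; negate both sides ⇒ neg: -5*(2*x) = -20.
Step 2. [-5*(2*x) = -20] divide by the outer -5 ⇒ div: 2*x = 4.
Step 3. [2*x = 4] 2·(inner) — divide through by 2, so div: x = 2.

Answer: x ∈ {2}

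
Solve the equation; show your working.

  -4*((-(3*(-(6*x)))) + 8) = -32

Step 1. [-4*((-(3*(-(6*x)))) + 8) = -32] LHS = -4·(…); ÷-4 both sides. So div: (-(3*(-(6*x)))) + 8 = 8.
Step 2. [(-(3*(-(6*x)))) + 8 = 8] +8 is outermost — subtract 8 both sides ⇒ sub: -(3*(-(6*x))) = 0.
Step 3. [-(3*(-(6*x))) = 0] leading − — multiply by −1, so neg: 3*(-(6*x)) = 0.
Step 4. [3*(-(6*x)) = 0] divide by the outer 3, so div: -(6*x) = 0.
Step 5. [-(6*x) = 0] flip signs both sides, so neg: 6*x = 0.
Step 6. [6*x = 0] divide by the outer 6 ⇒ div: x = 0.

Answer: x ∈ {0}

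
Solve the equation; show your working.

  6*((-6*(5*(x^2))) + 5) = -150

Step 1. [6*((-6*(5*(x^2))) + 5) = -150] 6·(inner) — divide through by 6 ⇒ div: (-6*(5*(x^2))) + 5 = -25.
Step 2. [(-6*(5*(x^2))) + 5 = -25] 5 comes off first (subtract 5), so sub: -6*(5*(x^2)) = -30.
Step 3. [-6*(5*(x^2)) = -30] divide by the outer -6 ⇒ div: 5*(x^2) = 5.
Step 4. [5*(x^2) = 5] LHS = 5·(…); ÷5 both sides ⇒ div: x^2 = 1.
Step 5. [x^2 = 1] √ both sides: 1 ≥ 0 gives two branches ⇒ sqrt: x = 1 or -1.

Answer: x ∈ {-1, 1}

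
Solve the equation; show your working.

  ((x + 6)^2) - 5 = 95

Step 1. [((x + 6)^2) - 5 = 95] -5 is outermost — add 5 both sides ⇒ sub: (x + 6)^2 = 100.
Step 2. [(x + 6)^2 = 100] LHS squared, RHS 100 ≥ 0: apply √ (±) ⇒ sqrt: x + 6 = 10 or -10.
Step 3. [x + 6 = 10 or -10] 6 comes off first (subtract 6). So sub: x = 4 or -16.

Answer: x ∈ {-16, 4}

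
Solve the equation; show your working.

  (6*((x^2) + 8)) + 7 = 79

Step 1. [(6*((x^2) + 8)) + 7 = 79] +7 is outermost — subtract 7 both sides ⇒ sub: 6*((x^2) + 8) = 72.
Step 2. [6*((x^2) + 8) = 72] divide by the outer 6 ⇒ div: (x^2) + 8 = 12.
Step 3. [(x^2) + 8 = 12] peel the +8: subtract 8 from each side. So sub: x^2 = 4.
Step 4. [x^2 = 4] √ both sides: 4 ≥ 0 gives two branches ⇒ sqrt: x = 2 or -2.

Answer: x ∈ {-2, 2}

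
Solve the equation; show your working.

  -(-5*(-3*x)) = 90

Step 1. [-(-5*(-3*x)) = 90] LHS negated; negate both sides. So neg: -5*(-3*x) = -90.
Step 2. [-5*(-3*x) = -90] -5 out front; divide by -5 ⇒ div: -3*x = 18.
Step 3. [-3*x = 18] -3·(inner) — divide through by -3. So div: x = -6.

Answer: x ∈ {-6}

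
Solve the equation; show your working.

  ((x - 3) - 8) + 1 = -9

Step 1. [((x - 3) - 8) + 1 = -9] 1 comes off first (subtract 1). So sub: (x - 3) - 8 = -10.
Step 2. [(x - 3) - 8 = -10] -8 is outermost — add 8 both sides. So sub: x - 3 = -2.
Step 3. [x - 3 = -2] the outer -3 inverts by adding 3, so sub: x = 1.

Answer: x ∈ {1}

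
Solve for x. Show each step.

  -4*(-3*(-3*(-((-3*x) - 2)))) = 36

Step 1. [-4*(-3*(-3*(-((-3*x) - 2)))) = 36] -4·(inner) — divide through by -4, so div: -3*(-3*(-((-3*x) - 2))) = -9.
Step 2. [-3*(-3*(-((-3*x) - 2))) = -9] LHS = -3·(…); ÷-3 both sides ⇒ div: -3*(-((-3*x) - 2)) = 3.
Step 3. [-3*(-((-3*x) - 2)) = 3] LHS = -3·(…); ÷-3 both sides ⇒ div: -((-3*x) - 2) = -1.
Step 4. [-((-3*x) - 2) = -1] flip signs both sides ⇒ neg: (-3*x) - 2 = 1.
Step 5. [(-3*x) - 2 = 1] the outer -2 inverts by adding 2. So sub: -3*x = 3.
Step 6. [-3*x = 3] -3 out front; divide by -3, so div: x = -1.

Answer: x ∈ {-1}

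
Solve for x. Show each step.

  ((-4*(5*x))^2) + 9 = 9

Step 1. [((-4*(5*x))^2) + 9 = 9] subtract 9: x sits inside (… + 9), so sub: (-4*(5*x))^2 = 0.
Step 2. [(-4*(5*x))^2 = 0] √ both sides: 0 ≥ 0 gives two branches ⇒ sqrt: -4*(5*x) = 0.
Step 3. [-4*(5*x) = 0] leading coefficient -4: divide by -4 ⇒ div: 5*x = 0.
Step 4. [5*x = 0] 5·(inner) — divide through by 5, so div: x = 0.

Answer: x ∈ {0}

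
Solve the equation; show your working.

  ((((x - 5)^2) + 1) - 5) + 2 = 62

Step 1. [((((x - 5)^2) + 1) - 5) + 2 = 62] peel the +2: subtract 2 from each side. So sub: (((x - 5)^2) + 1) - 5 = 60.
Step 2. [(((x - 5)^2) + 1) - 5 = 60] -5 is outermost — add 5 both sides ⇒ sub: ((x - 5)^2) + 1 = 65.
Step 3. [((x - 5)^2) + 1 = 65] 1 comes off first (subtract 1), so sub: (x - 5)^2 = 64.
Step 4. [(x - 5)^2 = 64] 64 ≥ 0, LHS is (·)² — take ±√, so sqrt: x - 5 = 8 or -8.
Step 5. [x - 5 = 8 or -8] add 5: x sits inside (… - 5) ⇒ sub: x = 13 or -3.

Answer: x ∈ {-3, 13}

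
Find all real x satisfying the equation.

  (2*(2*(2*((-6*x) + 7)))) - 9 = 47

Step 1. [(2*(2*(2*((-6*x) + 7)))) - 9 = 47] -9 is outermost — add 9 both sides. So sub: 2*(2*(2*((-6*x) + 7))) = 56.
Step 2. [2*(2*(2*((-6*x) + 7))) = 56] 2·(inner) — divide through by 2, so div: 2*(2*((-6*x) + 7)) = 28.
Step 3. [2*(2*((-6*x) + 7)) = 28] leading coefficient 2: divide by 2. So div: 2*((-6*x) + 7) = 14.
Step 4. [2*((-6*x) + 7) = 14] LHS = 2·(…); ÷2 both sides. So div: (-6*x) + 7 = 7.
Step 5. [(-6*x) + 7 = 7] 7 comes off first (subtract 7) ⇒ sub: -6*x = 0.
Step 6. [-6*x = 0] divide by the outer -6, so div: x = 0.

Answer: x ∈ {0}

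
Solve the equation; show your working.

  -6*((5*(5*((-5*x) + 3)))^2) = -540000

Step 1. [-6*((5*(5*((-5*x) + 3)))^2) = -540000] divide by the outer -6, so div: (5*(5*((-5*x) + 3)))^2 = 90000.
Step 2. [(5*(5*((-5*x) + 3)))^2 = 90000] 90000 ≥ 0, LHS is (·)² — take ±√. So sqrt: 5*(5*((-5*x) + 3)) = 300 or -300.
Step 3. [5*(5*((-5*x) + 3)) = 300 or -300] leading coefficient 5: divide by 5. So div: 5*((-5*x) + 3) = 60 or -60.
Step 4. [5*((-5*x) + 3) = 60 or -60] 5·(inner) — divide through by 5, so div: (-5*x) + 3 = 12 or -12.
Step 5. [(-5*x) + 3 = 12 or -12] subtract 3: x sits inside (… + 3), so sub: -5*x = 9 or -15.
Step 6. [-5*x = 9 or -15] divide by the outer -5, so div: x = -9/5 or 3.

Answer: x ∈ {-9/5, 3}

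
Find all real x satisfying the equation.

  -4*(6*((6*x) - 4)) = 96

Step 1. [-4*(6*((6*x) - 4)) = 96] leading coefficient -4: divide by -4. So div: 6*((6*x) - 4) = -24.
Step 2. [6*((6*x) - 4) = -24] 6 out front; divide by 6 ⇒ div: (6*x) - 4 = -4.
Step 3. [(6*x) - 4 = -4] 4 comes off first (add 4), so sub: 6*x = 0.
Step 4. [6*x = 0] divide by the outer 6. So div: x = 0.

Answer: x ∈ {0}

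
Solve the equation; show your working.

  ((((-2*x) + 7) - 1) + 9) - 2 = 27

Step 1. [((((-2*x) + 7) - 1) + 9) - 2 = 27] peel the -2: add 2 from each side. So sub: (((-2*x) + 7) - 1) + 9 = 29.
Step 2. [(((-2*x) + 7) - 1) + 9 = 29] peel the +9: subtract 9 from each side ⇒ sub: ((-2*x) + 7) - 1 = 20.
Step 3. [((-2*x) + 7) - 1 = 20] 1 comes off first (add 1). So sub: (-2*x) + 7 = 21.
Step 4. [(-2*x) + 7 = 21] subtract 7: x sits inside (… + 7). So sub: -2*x = 14.
Step 5. [-2*x = 14] leading coefficient -2: divide by -2, so div: x = -7.

Answer: x ∈ {-7}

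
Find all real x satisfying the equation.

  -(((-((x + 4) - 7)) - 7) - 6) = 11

Step 1. [-(((-((x + 4) - 7)) - 7) - 6) = 11] flip signs both sides ⇒ neg: ((-((x + 4) - 7)) - 7) - 6 = -11.
Step 2. [((-((x + 4) - 7)) - 7) - 6 = -11] -6 is outermost — add 6 both sides ⇒ sub: (-((x + 4) - 7)) - 7 = -5.
Step 3. [(-((x + 4) - 7)) - 7 = -5] -7 is outermost — add 7 both sides, so sub: -((x + 4) - 7) = 2.
Step 4. [-((x + 4) - 7) = 2] flip signs both sides. So neg: (x + 4) - 7 = -2.
Step 5. [(x + 4) - 7 = -2] the outer -7 inverts by adding 7, so sub: x + 4 = 5.
Step 6. [x + 4 = 5] the outer +4 inverts by subtracting 4. So sub: x = 1.

Answer: x ∈ {1}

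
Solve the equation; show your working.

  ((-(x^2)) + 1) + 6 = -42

Step 1. [((-(x^2)) + 1) + 6 = -42] 6 comes off first (subtract 6), so sub: (-(x^2)) + 1 = -48.
Step 2. [(-(x^2)) + 1 = -48] the outer +1 inverts by subtracting 1 ⇒ sub: -(x^2) = -49.
Step 3. [-(x^2) = -49] leading − — multiply by −1 ⇒ neg: x^2 = 49.
Step 4. [x^2 = 49] LHS squared, RHS 49 ≥ 0: apply √ (±). So sqrt: x = 7 or -7.

Answer: x ∈ {-7, 7}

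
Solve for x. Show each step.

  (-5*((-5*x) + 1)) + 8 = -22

Step 1. [(-5*((-5*x) + 1)) + 8 = -22] the outer +8 inverts by subtracting 8, so sub: -5*((-5*x) + 1) = -30.
Step 2. [-5*((-5*x) + 1) = -30] leading coefficient -5: divide by -5 ⇒ div: (-5*x) + 1 = 6.
Step 3. [(-5*x) + 1 = 6] subtract 1: x sits inside (… + 1), so sub: -5*x = 5.
Step 4. [-5*x = 5] -5·(inner) — divide through by -5. So div: x = -1.

Answer: x ∈ {-1}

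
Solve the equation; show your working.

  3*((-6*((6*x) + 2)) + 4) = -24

Step 1. [3*((-6*((6*x) + 2)) + 4) = -24] leading coefficient 3: divide by 3, so div: (-6*((6*x) + 2)) + 4 = -8.
Step 2. [(-6*((6*x) + 2)) + 4 = -8] the outer +4 inverts by subtracting 4 ⇒ sub: -6*((6*x) + 2) = -12.
Step 3. [-6*((6*x) + 2) = -12] leading coefficient -6: divide by -6 ⇒ div: (6*x) + 2 = 2.
Step 4. [(6*x) + 2 = 2] 2 comes off first (subtract 2) ⇒ sub: 6*x = 0.
Step 5. [6*x = 0] divide by the outer 6 ⇒ div: x = 0.

Answer: x ∈ {0}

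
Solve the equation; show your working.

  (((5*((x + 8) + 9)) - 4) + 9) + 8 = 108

Step 1. [(((5*((x + 8) + 9)) - 4) + 9) + 8 = 108] the outer +8 inverts by subtracting 8 ⇒ sub: ((5*((x + 8) + 9)) - 4) + 9 = 100.
Step 2. [((5*((x + 8) + 9)) - 4) + 9 = 100] the outer +9 inverts by subtracting 9. So sub: (5*((x + 8) + 9)) - 4 = 91.
Step 3. [(5*((x + 8) + 9)) - 4 = 91] peel the -4: add 4 from each side. So sub: 5*((x + 8) + 9) = 95.
Step 4. [5*((x + 8) + 9) = 95] leading coefficient 5: divide by 5, so div: (x + 8) + 9 = 19.
Step 5. [(x + 8) + 9 = 19] the outer +9 inverts by subtracting 9. So sub: x + 8 = 10.
Step 6. [x + 8 = 10] subtract 8: x sits inside (… + 8), so sub: x = 2.

Answer: x ∈ {2}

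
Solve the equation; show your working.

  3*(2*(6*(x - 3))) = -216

Step 1. [3*(2*(6*(x - 3))) = -216] 3·(inner) — divide through by 3, so div: 2*(6*(x - 3)) = -72.
Step 2. [2*(6*(x - 3)) = -72] 2·(inner) — divide through by 2. So div: 6*(x - 3) = -36.
Step 3. [6*(x - 3) = -36] divide by the outer 6. So div: x - 3 = -6.
Step 4. [x - 3 = -6] peel the -3: add 3 from each side. So sub: x = -3.

Answer: x ∈ {-3}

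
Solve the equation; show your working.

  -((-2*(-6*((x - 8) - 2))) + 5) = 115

Step 1. [-((-2*(-6*((x - 8) - 2))) + 5) = 115] LHS negated; negate both sides. So neg: (-2*(-6*((x - 8) - 2))) + 5 = -115.
Step 2. [(-2*(-6*((x - 8) - 2))) + 5 = -115] 5 comes off first (subtract 5) ⇒ sub: -2*(-6*((x - 8) - 2)) = -120.
Step 3. [-2*(-6*((x - 8) - 2)) = -120] leading coefficient -2: divide by -2, so div: -6*((x - 8) - 2) = 60.
Step 4. [-6*((x - 8) - 2) = 60] LHS = -6·(…); ÷-6 both sides. So div: (x - 8) - 2 = -10.
Step 5. [(x - 8) - 2 = -10] add 2: x sits inside (… - 2). So sub: x - 8 = -8.
Step 6. [x - 8 = -8] peel the -8: add 8 from each side, so sub: x = 0.

Answer: x ∈ {0}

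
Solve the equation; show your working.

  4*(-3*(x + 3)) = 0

Step 1. [4*(-3*(x + 3)) = 0] divide by the outer 4, so div: -3*(x + 3) = 0.
Step 2. [-3*(x + 3) = 0] divide by the outer -3, so div: x + 3 = 0.
Step 3. [x + 3 = 0] subtract 3: x sits inside (… + 3). So sub: x = -3.

Answer: x ∈ {-3}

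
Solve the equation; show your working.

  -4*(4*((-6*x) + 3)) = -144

Step 1. [-4*(4*((-6*x) + 3)) = -144] LHS = -4·(…); ÷-4 both sides. So div: 4*((-6*x) + 3) = 36.
Step 2. [4*((-6*x) + 3) = 36] divide by the outer 4 ⇒ div: (-6*x) + 3 = 9.
Step 3. [(-6*x) + 3 = 9] +3 is outermost — subtract 3 both sides ⇒ sub: -6*x = 6.
Step 4. [-6*x = 6] leading coefficient -6: divide by -6 ⇒ div: x = -1.

Answer: x ∈ {-1}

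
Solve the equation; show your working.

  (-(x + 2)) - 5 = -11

Step 1. [(-(x + 2)) - 5 = -11] peel the -5: add 5 from each side, so sub: -(x + 2) = -6.
Step 2. [-(x + 2) = -6] leading − — multiply by −1. So neg: x + 2 = 6.
Step 3. [x + 2 = 6] 2 comes off first (subtract 2), so sub: x = 4.

Answer: x ∈ {4}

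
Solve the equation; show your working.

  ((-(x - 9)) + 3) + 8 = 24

Step 1. [((-(x - 9)) + 3) + 8 = 24] peel the +8: subtract 8 from each side, so sub: (-(x - 9)) + 3 = 16.
Step 2. [(-(x - 9)) + 3 = 16] the outer +3 inverts by subtracting 3. So sub: -(x - 9) = 13.
Step 3. [-(x - 9) = 13] flip signs both sides ⇒ neg: x - 9 = -13.
Step 4. [x - 9 = -13] 9 comes off first (add 9), so sub: x = -4.

Answer: x ∈ {-4}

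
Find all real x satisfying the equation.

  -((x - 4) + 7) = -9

Step 1. [-((x - 4) + 7) = -9] leading − — multiply by −1 ⇒ neg: (x - 4) + 7 = 9.
Step 2. [(x - 4) + 7 = 9] 7 comes off first (subtract 7), so sub: x - 4 = 2.
Step 3. [x - 4 = 2] peel the -4: add 4 from each side, so sub: x = 6.

Answer: x ∈ {6}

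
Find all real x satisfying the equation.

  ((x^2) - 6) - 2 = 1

Step 1. [((x^2) - 6) - 2 = 1] add 2: x sits inside (… - 2), so sub: (x^2) - 6 = 3.
Step 2. [(x^2) - 6 = 3] the outer -6 inverts by adding 6, so sub: x^2 = 9.
Step 3. [x^2 = 9] LHS squared, RHS 9 ≥ 0: apply √ (±). So sqrt: x = 3 or -3.

Answer: x ∈ {-3, 3}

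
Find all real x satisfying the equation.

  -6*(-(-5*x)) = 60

Step 1. [-6*(-(-5*x)) = 60] leading coefficient -6: divide by -6, so div: -(-5*x) = -10.
Step 2. [-(-5*x) = -10] flip signs both sides. So neg: -5*x = 10.
Step 3. [-5*x = 10] -5 out front; divide by -5 ⇒ div: x = -2.

Answer: x ∈ {-2}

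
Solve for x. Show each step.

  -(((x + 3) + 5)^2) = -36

Step 1. [-(((x + 3) + 5)^2) = -36] flip signs both sides. So neg: ((x + 3) + 5)^2 = 36.
Step 2. [((x + 3) + 5)^2 = 36] LHS squared, RHS 36 ≥ 0: apply √ (±). So sqrt: (x + 3) + 5 = 6 or -6.
Step 3. [(x + 3) + 5 = 6 or -6] +5 is outermost — subtract 5 both sides, so sub: x + 3 = 1 or -11.
Step 4. [x + 3 = 1 or -11] subtract 3: x sits inside (… + 3). So sub: x = -2 or -14.

Answer: x ∈ {-14, -2}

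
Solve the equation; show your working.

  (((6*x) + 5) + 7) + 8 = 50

Step 1. [(((6*x) + 5) + 7) + 8 = 50] subtract 8: x sits inside (… + 8), so sub: ((6*x) + 5) + 7 = 42.
Step 2. [((6*x) + 5) + 7 = 42] peel the +7: subtract 7 from each side ⇒ sub: (6*x) + 5 = 35.
Step 3. [(6*x) + 5 = 35] peel the +5: subtract 5 from each side, so sub: 6*x = 30.
Step 4. [6*x = 30] 6·(inner) — divide through by 6. So div: x = 5.

Answer: x ∈ {5}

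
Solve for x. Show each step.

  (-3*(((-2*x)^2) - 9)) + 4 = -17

Step 1. [(-3*(((-2*x)^2) - 9)) + 4 = -17] +4 is outermost — subtract 4 both sides. So sub: -3*(((-2*x)^2) - 9) = -21.
Step 2. [-3*(((-2*x)^2) - 9) = -21] LHS = -3·(…); ÷-3 both sides, so div: ((-2*x)^2) - 9 = 7.
Step 3. [((-2*x)^2) - 9 = 7] -9 is outermost — add 9 both sides ⇒ sub: (-2*x)^2 = 16.
Step 4. [(-2*x)^2 = 16] LHS squared, RHS 16 ≥ 0: apply √ (±). So sqrt: -2*x = 4 or -4.
Step 5. [-2*x = 4 or -4] leading coefficient -2: divide by -2 ⇒ div: x = -2 or 2.

Answer: x ∈ {-2, 2}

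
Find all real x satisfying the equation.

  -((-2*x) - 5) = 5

Step 1. [-((-2*x) - 5) = 5] leading − — multiply by −1 ⇒ neg: (-2*x) - 5 = -5.
Step 2. [(-2*x) - 5 = -5] 5 comes off first (add 5) ⇒ sub: -2*x = 0.
Step 3. [-2*x = 0] -2 out front; divide by -2. So div: x = 0.

Answer: x ∈ {0}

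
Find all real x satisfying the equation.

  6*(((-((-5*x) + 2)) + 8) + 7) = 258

Step 1. [6*(((-((-5*x) + 2)) + 8) + 7) = 258] 6·(inner) — divide through by 6 ⇒ div: ((-((-5*x) + 2)) + 8) + 7 = 43.
Step 2. [((-((-5*x) + 2)) + 8) + 7 = 43] 7 comes off first (subtract 7), so sub: (-((-5*x) + 2)) + 8 = 36.
Step 3. [(-((-5*x) + 2)) + 8 = 36] 8 comes off first (subtract 8), so sub: -((-5*x) + 2) = 28.
Step 4. [-((-5*x) + 2) = 28] flip signs both sides. So neg: (-5*x) + 2 = -28.
Step 5. [(-5*x) + 2 = -28] 2 comes off first (subtract 2) ⇒ sub: -5*x = -30.
Step 6. [-5*x = -30] -5 out front; divide by -5. So div: x = 6.

Answer: x ∈ {6}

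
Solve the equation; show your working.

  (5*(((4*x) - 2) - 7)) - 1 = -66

Step 1. [(5*(((4*x) - 2) - 7)) - 1 = -66] -1 is outermost — add 1 both sides ⇒ sub: 5*(((4*x) - 2) - 7) = -65.
Step 2. [5*(((4*x) - 2) - 7) = -65] divide by the outer 5. So div: ((4*x) - 2) - 7 = -13.
Step 3. [((4*x) - 2) - 7 = -13] 7 comes off first (add 7). So sub: (4*x) - 2 = -6.
Step 4. [(4*x) - 2 = -6] add 2: x sits inside (… - 2) ⇒ sub: 4*x = -4.
Step 5. [4*x = -4] LHS = 4·(…); ÷4 both sides, so div: x = -1.

Answer: x ∈ {-1}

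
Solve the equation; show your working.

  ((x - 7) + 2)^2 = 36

Step 1. [((x - 7) + 2)^2 = 36] √ both sides: 36 ≥ 0 gives two branches, so sqrt: (x - 7) + 2 = 6 or -6.
Step 2. [(x - 7) + 2 = 6 or -6] the outer +2 inverts by subtracting 2. So sub: x - 7 = 4 or -8.
Step 3. [x - 7 = 4 or -8] -7 is outermost — add 7 both sides. So sub: x = 11 or -1.

Answer: x ∈ {-1, 11}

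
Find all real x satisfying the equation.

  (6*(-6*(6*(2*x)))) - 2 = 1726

Step 1. [(6*(-6*(6*(2*x)))) - 2 = 1726] add 2: x sits inside (… - 2). So sub: 6*(-6*(6*(2*x))) = 1728.
Step 2. [6*(-6*(6*(2*x))) = 1728] LHS = 6·(…); ÷6 both sides ⇒ div: -6*(6*(2*x)) = 288.
Step 3. [-6*(6*(2*x)) = 288] LHS = -6·(…); ÷-6 both sides ⇒ div: 6*(2*x) = -48.
Step 4. [6*(2*x) = -48] LHS = 6·(…); ÷6 both sides. So div: 2*x = -8.
Step 5. [2*x = -8] LHS = 2·(…); ÷2 both sides ⇒ div: x = -4.

Answer: x ∈ {-4}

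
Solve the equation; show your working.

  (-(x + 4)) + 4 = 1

Step 1. [(-(x + 4)) + 4 = 1] the outer +4 inverts by subtracting 4. So sub: -(x + 4) = -3.
Step 2. [-(x + 4) = -3] LHS negated; negate both sides ⇒ neg: x + 4 = 3.
Step 3. [x + 4 = 3] 4 comes off first (subtract 4), so sub: x = -1.

Answer: x ∈ {-1}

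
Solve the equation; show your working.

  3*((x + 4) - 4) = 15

Step 1. [3*((x + 4) - 4) = 15] LHS = 3·(…); ÷3 both sides ⇒ div: (x + 4) - 4 = 5.
Step 2. [(x + 4) - 4 = 5] -4 is outermost — add 4 both sides, so sub: x + 4 = 9.
Step 3. [x + 4 = 9] the outer +4 inverts by subtracting 4 ⇒ sub: x = 5.

Answer: x ∈ {5}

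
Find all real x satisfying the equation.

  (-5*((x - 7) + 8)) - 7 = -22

Step 1. [(-5*((x - 7) + 8)) - 7 = -22] 7 comes off first (add 7), so sub: -5*((x - 7) + 8) = -15.
Step 2. [-5*((x - 7) + 8) = -15] LHS = -5·(…); ÷-5 both sides ⇒ div: (x - 7) + 8 = 3.
Step 3. [(x - 7) + 8 = 3] 8 comes off first (subtract 8) ⇒ sub: x - 7 = -5.
Step 4. [x - 7 = -5] add 7: x sits inside (… - 7), so sub: x = 2.

Answer: x ∈ {2}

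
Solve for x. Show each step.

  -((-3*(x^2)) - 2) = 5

Step 1. [-((-3*(x^2)) - 2) = 5] flip signs both sides ⇒ neg: (-3*(x^2)) - 2 = -5.
Step 2. [(-3*(x^2)) - 2 = -5] -2 is outermost — add 2 both sides. So sub: -3*(x^2) = -3.
Step 3. [-3*(x^2) = -3] -3 out front; divide by -3 ⇒ div: x^2 = 1.
Step 4. [x^2 = 1] √ both sides: 1 ≥ 0 gives two branches, so sqrt: x = 1 or -1.

Answer: x ∈ {-1, 1}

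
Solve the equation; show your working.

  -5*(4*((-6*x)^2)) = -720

Step 1. [-5*(4*((-6*x)^2)) = -720] -5 out front; divide by -5 ⇒ div: 4*((-6*x)^2) = 144.
Step 2. [4*((-6*x)^2) = 144] 4 out front; divide by 4, so div: (-6*x)^2 = 36.
Step 3. [(-6*x)^2 = 36] LHS squared, RHS 36 ≥ 0: apply √ (±), so sqrt: -6*x = 6 or -6.
Step 4. [-6*x = 6 or -6] LHS = -6·(…); ÷-6 both sides. So div: x = -1 or 1.

Answer: x ∈ {-1, 1}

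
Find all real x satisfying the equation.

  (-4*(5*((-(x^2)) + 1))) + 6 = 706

Step 1. [(-4*(5*((-(x^2)) + 1))) + 6 = 706] +6 is outermost — subtract 6 both sides. So sub: -4*(5*((-(x^2)) + 1)) = 700.
Step 2. [-4*(5*((-(x^2)) + 1)) = 700] -4 out front; divide by -4 ⇒ div: 5*((-(x^2)) + 1) = -175.
Step 3. [5*((-(x^2)) + 1) = -175] divide by the outer 5. So div: (-(x^2)) + 1 = -35.
Step 4. [(-(x^2)) + 1 = -35] peel the +1: subtract 1 from each side. So sub: -(x^2) = -36.
Step 5. [-(x^2) = -36] flip signs both sides. So neg: x^2 = 36.
Step 6. [x^2 = 36] 36 ≥ 0, LHS is (·)² — take ±√, so sqrt: x = 6 or -6.

Answer: x ∈ {-6, 6}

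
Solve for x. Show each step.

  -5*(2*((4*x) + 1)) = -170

Step 1. [-5*(2*((4*x) + 1)) = -170] -5 out front; divide by -5 ⇒ div: 2*((4*x) + 1) = 34.
Step 2. [2*((4*x) + 1) = 34] LHS = 2·(…); ÷2 both sides ⇒ div: (4*x) + 1 = 17.
Step 3. [(4*x) + 1 = 17] 1 comes off first (subtract 1), so sub: 4*x = 16.
Step 4. [4*x = 16] LHS = 4·(…); ÷4 both sides. So div: x = 4.

Answer: x ∈ {4}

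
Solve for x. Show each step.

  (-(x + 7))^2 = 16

Step 1. [(-(x + 7))^2 = 16] √ both sides: 16 ≥ 0 gives two branches, so sqrt: -(x + 7) = 4 or -4.
Step 2. [-(x + 7) = 4 or -4] LHS negated; negate both sides. So neg: x + 7 = -4 or 4.
Step 3. [x + 7 = -4 or 4] 7 comes off first (subtract 7), so sub: x = -11 or -3.

Answer: x ∈ {-11, -3}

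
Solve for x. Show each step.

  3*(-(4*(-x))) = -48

Step 1. [3*(-(4*(-x))) = -48] 3 out front; divide by 3. So div: -(4*(-x)) = -16.
Step 2. [-(4*(-x)) = -16] flip signs both sides ⇒ neg: 4*(-x) = 16.
Step 3. [4*(-x) = 16] 4·(inner) — divide through by 4. So div: -x = 4.
Step 4. [-x = 4] leading − — multiply by −1, so neg: x = -4.

Answer: x ∈ {-4}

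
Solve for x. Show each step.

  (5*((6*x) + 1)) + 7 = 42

Step 1. [(5*((6*x) + 1)) + 7 = 42] the outer +7 inverts by subtracting 7, so sub: 5*((6*x) + 1) = 35.
Step 2. [5*((6*x) + 1) = 35] 5 out front; divide by 5 ⇒ div: (6*x) + 1 = 7.
Step 3. [(6*x) + 1 = 7] peel the +1: subtract 1 from each side. So sub: 6*x = 6.
Step 4. [6*x = 6] leading coefficient 6: divide by 6, so div: x = 1.

Answer: x ∈ {1}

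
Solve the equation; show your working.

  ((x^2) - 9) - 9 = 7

Step 1. [((x^2) - 9) - 9 = 7] add 9: x sits inside (… - 9), so sub: (x^2) - 9 = 16.
Step 2. [(x^2) - 9 = 16] -9 is outermost — add 9 both sides. So sub: x^2 = 25.
Step 3. [x^2 = 25] √ both sides: 25 ≥ 0 gives two branches, so sqrt: x = 5 or -5.

Answer: x ∈ {-5, 5}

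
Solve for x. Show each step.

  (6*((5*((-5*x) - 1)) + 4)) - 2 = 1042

Step 1. [(6*((5*((-5*x) - 1)) + 4)) - 2 = 1042] the outer -2 inverts by adding 2, so sub: 6*((5*((-5*x) - 1)) + 4) = 1044.
Step 2. [6*((5*((-5*x) - 1)) + 4) = 1044] 6 out front; divide by 6. So div: (5*((-5*x) - 1)) + 4 = 174.
Step 3. [(5*((-5*x) - 1)) + 4 = 174] +4 is outermost — subtract 4 both sides. So sub: 5*((-5*x) - 1) = 170.
Step 4. [5*((-5*x) - 1) = 170] 5·(inner) — divide through by 5. So div: (-5*x) - 1 = 34.
Step 5. [(-5*x) - 1 = 34] peel the -1: add 1 from each side ⇒ sub: -5*x = 35.
Step 6. [-5*x = 35] -5 out front; divide by -5. So div: x = -7.

Answer: x ∈ {-7}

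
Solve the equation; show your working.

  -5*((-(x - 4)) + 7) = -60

Step 1. [-5*((-(x - 4)) + 7) = -60] -5·(inner) — divide through by -5. So div: (-(x - 4)) + 7 = 12.
Step 2. [(-(x - 4)) + 7 = 12] the outer +7 inverts by subtracting 7, so sub: -(x - 4) = 5.
Step 3. [-(x - 4) = 5] leading − — multiply by −1 ⇒ neg: x - 4 = -5.
Step 4. [x - 4 = -5] the outer -4 inverts by adding 4 ⇒ sub: x = -1.

Answer: x ∈ {-1}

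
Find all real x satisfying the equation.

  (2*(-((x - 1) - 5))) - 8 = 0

Step 1. [(2*(-((x - 1) - 5))) - 8 = 0] 2 divides every term; factor it out ⇒ factor: (-((x - 1) - 5)) - 4 = 0.
Step 2. [(-((x - 1) - 5)) - 4 = 0] 4 comes off first (add 4), so sub: -((x - 1) - 5) = 4.
Step 3. [-((x - 1) - 5) = 4] LHS negated; negate both sides ⇒ neg: (x - 1) - 5 = -4.
Step 4. [(x - 1) - 5 = -4] -5 is outermost — add 5 both sides, so sub: x - 1 = 1.
Step 5. [x - 1 = 1] 1 comes off first (add 1) ⇒ sub: x = 2.

Answer: x ∈ {2}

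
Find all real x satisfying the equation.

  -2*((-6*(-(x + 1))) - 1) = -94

Step 1. [-2*((-6*(-(x + 1))) - 1) = -94] leading coefficient -2: divide by -2. So div: (-6*(-(x + 1))) - 1 = 47.
Step 2. [(-6*(-(x + 1))) - 1 = 47] -1 is outermost — add 1 both sides. So sub: -6*(-(x + 1)) = 48.
Step 3. [-6*(-(x + 1)) = 48] -6·(inner) — divide through by -6 ⇒ div: -(x + 1) = -8.
Step 4. [-(x + 1) = -8] leading − — multiply by −1, so neg: x + 1 = 8.
Step 5. [x + 1 = 8] 1 comes off first (subtract 1), so sub: x = 7.

Answer: x ∈ {7}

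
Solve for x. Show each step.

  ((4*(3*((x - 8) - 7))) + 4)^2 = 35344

Step 1. [((4*(3*((x - 8) - 7))) + 4)^2 = 35344] LHS squared, RHS 35344 ≥ 0: apply √ (±) ⇒ sqrt: (4*(3*((x - 8) - 7))) + 4 = 188 or -188.
Step 2. [(4*(3*((x - 8) - 7))) + 4 = 188 or -188] 4 divides every term; factor it out, so factor: (3*((x - 8) - 7)) + 1 = 47 or -47.
Step 3. [(3*((x - 8) - 7)) + 1 = 47 or -47] 1 comes off first (subtract 1) ⇒ sub: 3*((x - 8) - 7) = 46 or -48.
Step 4. [3*((x - 8) - 7) = 46 or -48] 3 out front; divide by 3 ⇒ div: (x - 8) - 7 = 46/3 or -16.
Step 5. [(x - 8) - 7 = 46/3 or -16] peel the -7: add 7 from each side, so sub: x - 8 = 67/3 or -9.
Step 6. [x - 8 = 67/3 or -9] -8 is outermost — add 8 both sides. So sub: x = 91/3 or -1.

Answer: x ∈ {-1, 91/3}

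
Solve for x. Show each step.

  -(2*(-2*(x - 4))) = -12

Step 1. [-(2*(-2*(x - 4))) = -12] leading − — multiply by −1, so neg: 2*(-2*(x - 4)) = 12.
Step 2. [2*(-2*(x - 4)) = 12] LHS = 2·(…); ÷2 both sides ⇒ div: -2*(x - 4) = 6.
Step 3. [-2*(x - 4) = 6] -2·(inner) — divide through by -2, so div: x - 4 = -3.
Step 4. [x - 4 = -3] add 4: x sits inside (… - 4), so sub: x = 1.

Answer: x ∈ {1}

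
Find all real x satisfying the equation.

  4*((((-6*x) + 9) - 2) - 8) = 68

Step 1. [4*((((-6*x) + 9) - 2) - 8) = 68] LHS = 4·(…); ÷4 both sides, so div: (((-6*x) + 9) - 2) - 8 = 17.
Step 2. [(((-6*x) + 9) - 2) - 8 = 17] -8 is outermost — add 8 both sides ⇒ sub: ((-6*x) + 9) - 2 = 25.
Step 3. [((-6*x) + 9) - 2 = 25] 2 comes off first (add 2) ⇒ sub: (-6*x) + 9 = 27.
Step 4. [(-6*x) + 9 = 27] 9 comes off first (subtract 9), so sub: -6*x = 18.
Step 5. [-6*x = 18] leading coefficient -6: divide by -6 ⇒ div: x = -3.

Answer: x ∈ {-3}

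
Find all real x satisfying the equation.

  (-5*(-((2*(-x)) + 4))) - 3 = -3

Step 1. [(-5*(-((2*(-x)) + 4))) - 3 = -3] 3 comes off first (add 3) ⇒ sub: -5*(-((2*(-x)) + 4)) = 0.
Step 2. [-5*(-((2*(-x)) + 4)) = 0] divide by the outer -5. So div: -((2*(-x)) + 4) = 0.
Step 3. [-((2*(-x)) + 4) = 0] leading − — multiply by −1. So neg: (2*(-x)) + 4 = 0.
Step 4. [(2*(-x)) + 4 = 0] common factor 2 (LHS and 0) — divide through, so factor: (-x) + 2 = 0.
Step 5. [(-x) + 2 = 0] the outer +2 inverts by subtracting 2. So sub: -x = -2.
Step 6. [-x = -2] flip signs both sides ⇒ neg: x = 2.

Answer: x ∈ {2}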